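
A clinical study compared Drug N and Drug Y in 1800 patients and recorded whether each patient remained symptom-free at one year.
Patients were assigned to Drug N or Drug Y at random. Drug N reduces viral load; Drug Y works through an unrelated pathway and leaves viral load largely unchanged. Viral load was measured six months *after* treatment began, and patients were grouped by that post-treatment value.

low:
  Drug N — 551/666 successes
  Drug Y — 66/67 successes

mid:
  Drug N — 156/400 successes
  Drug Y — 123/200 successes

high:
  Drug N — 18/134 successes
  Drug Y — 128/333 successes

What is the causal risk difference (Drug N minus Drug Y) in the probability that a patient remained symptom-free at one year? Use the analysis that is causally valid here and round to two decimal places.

+0.08

The viral load-specific comparison favours Drug Y throughout, but the pooled figures favour Drug N. The question is whether to condition on viral load.
Viral load lies on the pathway drug → viral load → outcome, so adjusting for it blocks the indirect effect. For the total causal effect of drug, use the unadjusted pooled rates.
The causal difference is the pooled difference: 0.604 − 0.528 = +0.076.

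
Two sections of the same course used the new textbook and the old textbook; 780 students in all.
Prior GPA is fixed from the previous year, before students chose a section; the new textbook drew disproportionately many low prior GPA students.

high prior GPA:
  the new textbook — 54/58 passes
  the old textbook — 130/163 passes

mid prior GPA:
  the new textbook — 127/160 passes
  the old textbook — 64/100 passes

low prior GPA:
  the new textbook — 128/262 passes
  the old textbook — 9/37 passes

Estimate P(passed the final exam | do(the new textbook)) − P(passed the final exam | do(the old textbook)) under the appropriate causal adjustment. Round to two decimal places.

+0.18

Nothing the teaching method does changes prior GPA band; the imbalance is an allocation artefact. With prior GPA band also predicting the outcome, the pooled figure is confounded, and the within-stratum comparison is the causal one.
Adjusting over the population distribution of prior GPA band: 0.283·(0.931−0.798) + 0.333·(0.794−0.640) + 0.383·(0.489−0.243) = +0.183.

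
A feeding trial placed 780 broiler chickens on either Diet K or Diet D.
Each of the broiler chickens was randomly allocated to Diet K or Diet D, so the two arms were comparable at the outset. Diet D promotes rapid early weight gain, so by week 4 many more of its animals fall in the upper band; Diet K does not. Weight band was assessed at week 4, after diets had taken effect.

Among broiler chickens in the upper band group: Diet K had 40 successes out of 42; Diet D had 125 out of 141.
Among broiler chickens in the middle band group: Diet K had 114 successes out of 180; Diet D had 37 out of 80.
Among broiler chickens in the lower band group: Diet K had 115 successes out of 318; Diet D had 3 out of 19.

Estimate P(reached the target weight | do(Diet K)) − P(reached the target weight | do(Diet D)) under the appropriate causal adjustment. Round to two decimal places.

The week-4 weight band-specific comparison favours Diet K throughout, but the pooled figures favour Diet D. The question is whether to condition on week-4 weight band.
Week-4 weight band here is a post-treatment variable shaped by the diet; conditioning on it would introduce bias rather than remove it. The overall comparison is the causal one.
The causal difference is the pooled difference: 0.498 − 0.688 = -0.189.

-0.19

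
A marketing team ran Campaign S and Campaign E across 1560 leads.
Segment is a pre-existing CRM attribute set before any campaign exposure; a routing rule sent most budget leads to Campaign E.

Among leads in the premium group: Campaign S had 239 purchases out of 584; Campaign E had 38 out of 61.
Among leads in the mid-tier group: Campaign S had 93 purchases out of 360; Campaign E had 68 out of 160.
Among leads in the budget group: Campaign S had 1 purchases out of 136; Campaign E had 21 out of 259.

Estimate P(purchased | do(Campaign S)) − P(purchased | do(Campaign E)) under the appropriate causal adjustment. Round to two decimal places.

Nothing the campaign does changes customer segment; the imbalance is an allocation artefact. With customer segment also predicting the outcome, the pooled figure is confounded, and the within-stratum comparison is the causal one.
Adjusting over the population distribution of customer segment: 0.413·(0.409−0.623) + 0.333·(0.258−0.425) + 0.253·(0.007−0.081) = -0.163.

-0.16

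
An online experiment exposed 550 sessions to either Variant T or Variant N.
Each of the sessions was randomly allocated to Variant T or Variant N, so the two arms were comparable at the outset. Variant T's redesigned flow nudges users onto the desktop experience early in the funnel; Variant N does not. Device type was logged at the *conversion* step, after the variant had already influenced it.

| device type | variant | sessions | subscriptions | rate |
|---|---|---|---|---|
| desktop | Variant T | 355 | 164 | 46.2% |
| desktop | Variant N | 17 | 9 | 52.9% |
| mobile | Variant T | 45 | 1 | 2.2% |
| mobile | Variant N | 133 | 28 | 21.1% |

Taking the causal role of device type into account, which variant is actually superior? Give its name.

Variant T

The device type-specific comparison favours Variant N throughout, but the pooled figures favour Variant T. The question is whether to condition on device type.
Device type lies on the pathway variant → device type → outcome, so adjusting for it blocks the indirect effect. For the total causal effect of variant, use the unadjusted pooled rates.
Pooled: Variant T 41.2% vs Variant N 24.7%; Variant T is higher overall.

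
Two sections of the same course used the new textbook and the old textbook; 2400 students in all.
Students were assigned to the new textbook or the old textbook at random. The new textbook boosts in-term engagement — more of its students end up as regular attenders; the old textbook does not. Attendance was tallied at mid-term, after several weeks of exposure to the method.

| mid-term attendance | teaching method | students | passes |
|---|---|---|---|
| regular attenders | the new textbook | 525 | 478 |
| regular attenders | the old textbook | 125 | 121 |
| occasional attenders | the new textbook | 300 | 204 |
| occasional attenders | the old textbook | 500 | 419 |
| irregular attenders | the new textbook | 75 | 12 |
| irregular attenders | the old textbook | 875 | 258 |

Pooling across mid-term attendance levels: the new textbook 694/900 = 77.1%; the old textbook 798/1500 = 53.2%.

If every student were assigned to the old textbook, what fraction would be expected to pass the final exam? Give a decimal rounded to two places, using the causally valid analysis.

0.53

Mid-term attendance is downstream of the teaching method. One should not condition on a consequence of treatment, so the overall rates are the right comparison.
So P(outcome | do(the old textbook)) is just the pooled rate for the old textbook: 798/1500 = 0.532.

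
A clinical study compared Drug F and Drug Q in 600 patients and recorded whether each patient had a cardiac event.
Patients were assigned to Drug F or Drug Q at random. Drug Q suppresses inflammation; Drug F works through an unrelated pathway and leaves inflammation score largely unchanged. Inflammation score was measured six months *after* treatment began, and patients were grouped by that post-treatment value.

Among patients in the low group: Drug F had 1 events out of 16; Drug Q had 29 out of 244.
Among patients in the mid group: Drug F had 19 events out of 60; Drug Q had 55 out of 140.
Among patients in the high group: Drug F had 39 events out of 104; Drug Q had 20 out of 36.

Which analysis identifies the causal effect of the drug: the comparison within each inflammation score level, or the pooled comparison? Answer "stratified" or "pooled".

pooled

Inflammation score lies on the pathway drug → inflammation score → outcome, so adjusting for it blocks the indirect effect. For the total causal effect of drug, use the unadjusted pooled rates.
Pooled: Drug F 32.8% vs Drug Q 24.8%; Drug Q is lower overall.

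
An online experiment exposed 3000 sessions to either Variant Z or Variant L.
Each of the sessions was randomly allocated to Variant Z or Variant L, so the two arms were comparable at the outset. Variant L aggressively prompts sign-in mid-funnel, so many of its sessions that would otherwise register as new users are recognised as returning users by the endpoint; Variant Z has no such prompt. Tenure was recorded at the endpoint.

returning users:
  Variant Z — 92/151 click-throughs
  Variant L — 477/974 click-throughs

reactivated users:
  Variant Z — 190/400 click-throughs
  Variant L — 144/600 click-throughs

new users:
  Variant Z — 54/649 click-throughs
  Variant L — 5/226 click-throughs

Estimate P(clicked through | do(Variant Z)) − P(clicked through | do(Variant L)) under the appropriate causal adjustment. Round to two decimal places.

-0.07

The distribution of user tenure is itself part of what the variant does — it is an intermediate outcome. Holding it fixed would remove that part of the effect; the total effect is the pooled difference.
The causal difference is the pooled difference: 0.280 − 0.348 = -0.068.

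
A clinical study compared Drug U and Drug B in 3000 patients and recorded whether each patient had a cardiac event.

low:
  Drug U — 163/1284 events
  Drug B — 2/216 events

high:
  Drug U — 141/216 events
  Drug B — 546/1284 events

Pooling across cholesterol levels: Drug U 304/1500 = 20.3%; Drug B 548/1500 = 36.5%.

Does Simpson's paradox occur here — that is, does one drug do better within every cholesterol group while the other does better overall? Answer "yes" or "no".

Within each cholesterol level (low 12.7% vs 0.9%; high 65.3% vs 42.5%), Drug B has the lower rate every time. Pooled: 20.3% vs 36.5% — Drug U has the lower rate overall. The two comparisons disagree.

yes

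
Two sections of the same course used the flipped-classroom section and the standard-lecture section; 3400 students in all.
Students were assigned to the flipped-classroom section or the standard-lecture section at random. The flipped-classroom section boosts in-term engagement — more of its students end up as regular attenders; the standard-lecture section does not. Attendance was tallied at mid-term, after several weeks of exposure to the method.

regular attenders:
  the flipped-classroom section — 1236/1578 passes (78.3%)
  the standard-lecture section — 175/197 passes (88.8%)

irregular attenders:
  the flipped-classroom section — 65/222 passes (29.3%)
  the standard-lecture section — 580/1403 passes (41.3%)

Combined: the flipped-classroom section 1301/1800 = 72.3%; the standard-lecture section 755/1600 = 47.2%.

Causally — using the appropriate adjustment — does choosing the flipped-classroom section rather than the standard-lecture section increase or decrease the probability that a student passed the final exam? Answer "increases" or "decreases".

increases

Mid-term attendance is recorded after the teaching method and is itself shifted by it — it sits on the causal path from teaching method to outcome. Conditioning on a mediator would strip out part of the effect we want; the pooled comparison gives the total causal effect.
Pooled: the flipped-classroom section 72.3% vs the standard-lecture section 47.2%; the flipped-classroom section is higher overall.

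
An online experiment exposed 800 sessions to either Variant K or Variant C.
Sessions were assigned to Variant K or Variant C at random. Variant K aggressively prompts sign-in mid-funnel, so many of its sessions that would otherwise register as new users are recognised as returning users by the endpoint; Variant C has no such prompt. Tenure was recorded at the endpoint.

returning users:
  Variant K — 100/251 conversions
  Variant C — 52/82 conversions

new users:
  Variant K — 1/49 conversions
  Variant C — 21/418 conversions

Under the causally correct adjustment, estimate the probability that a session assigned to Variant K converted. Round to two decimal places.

0.34

Within every user tenure level Variant C has the higher rate, yet pooled Variant K does — Simpson's reversal.
User tenure is recorded after the variant and is itself shifted by it — it sits on the causal path from variant to outcome. Conditioning on a mediator would strip out part of the effect we want; the pooled comparison gives the total causal effect.
So P(outcome | do(Variant K)) is just the pooled rate for Variant K: 101/300 = 0.337.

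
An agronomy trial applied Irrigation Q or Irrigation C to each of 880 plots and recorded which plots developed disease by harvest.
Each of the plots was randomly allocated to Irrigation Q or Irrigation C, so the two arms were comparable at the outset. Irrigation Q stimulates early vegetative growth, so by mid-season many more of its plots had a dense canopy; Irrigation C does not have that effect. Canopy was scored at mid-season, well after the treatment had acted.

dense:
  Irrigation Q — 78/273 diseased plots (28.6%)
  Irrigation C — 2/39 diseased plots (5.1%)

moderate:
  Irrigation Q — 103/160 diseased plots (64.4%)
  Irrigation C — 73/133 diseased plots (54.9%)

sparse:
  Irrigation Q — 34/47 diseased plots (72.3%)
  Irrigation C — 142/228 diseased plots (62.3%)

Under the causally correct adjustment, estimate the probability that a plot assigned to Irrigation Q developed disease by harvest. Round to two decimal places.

0.45

Irrigation C is lower inside every mid-season canopy stratum but Irrigation Q is lower in aggregate. Whether to stratify depends on how mid-season canopy relates to the irrigation.
Mid-season canopy lies on the pathway irrigation → mid-season canopy → outcome, so adjusting for it blocks the indirect effect. For the total causal effect of irrigation, use the unadjusted pooled rates.
So P(outcome | do(Irrigation Q)) is just the pooled rate for Irrigation Q: 215/480 = 0.448.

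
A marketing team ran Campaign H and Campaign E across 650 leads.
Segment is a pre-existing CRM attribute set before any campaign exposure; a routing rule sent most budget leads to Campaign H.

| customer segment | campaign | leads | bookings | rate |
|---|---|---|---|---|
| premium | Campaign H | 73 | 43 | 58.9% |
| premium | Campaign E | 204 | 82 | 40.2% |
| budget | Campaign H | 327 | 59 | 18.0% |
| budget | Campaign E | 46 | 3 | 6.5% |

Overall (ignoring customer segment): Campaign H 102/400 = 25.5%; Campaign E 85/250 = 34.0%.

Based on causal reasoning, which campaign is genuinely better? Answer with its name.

The customer segment-specific comparison favours Campaign H throughout, but the pooled figures favour Campaign E. The question is whether to condition on customer segment.
Customer segment is set before the campaign has any effect — it is not caused by the campaign — and it independently drives the outcome. That makes it a confounder, so the causal comparison is within customer segment levels.
Within each level — premium: 58.9% vs 40.2%; budget: 18.0% vs 6.5% — Campaign H is higher every time.

Campaign H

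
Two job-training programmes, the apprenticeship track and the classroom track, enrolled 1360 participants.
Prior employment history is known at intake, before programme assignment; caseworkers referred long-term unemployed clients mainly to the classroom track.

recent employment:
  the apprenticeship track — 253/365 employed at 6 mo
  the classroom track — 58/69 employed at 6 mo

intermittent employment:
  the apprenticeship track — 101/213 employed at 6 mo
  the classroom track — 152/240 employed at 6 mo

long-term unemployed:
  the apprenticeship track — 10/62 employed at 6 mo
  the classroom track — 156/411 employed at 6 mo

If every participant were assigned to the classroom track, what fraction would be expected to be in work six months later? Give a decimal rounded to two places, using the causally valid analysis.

0.61

Prior employment history satisfies the back-door criterion: it is not a descendant of the programme, and it blocks the spurious path from programme to outcome. Adjusting for it (i.e., using the within-prior employment history rates) gives the causal effect.
Standardising the classroom track to the population prior employment history mix: 0.319·58/69 + 0.333·152/240 + 0.348·156/411 = 0.611.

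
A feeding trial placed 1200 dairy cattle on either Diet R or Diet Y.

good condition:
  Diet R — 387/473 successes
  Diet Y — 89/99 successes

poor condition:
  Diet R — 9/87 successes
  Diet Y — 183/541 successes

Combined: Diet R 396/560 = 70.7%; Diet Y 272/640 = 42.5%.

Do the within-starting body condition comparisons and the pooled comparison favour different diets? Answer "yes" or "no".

yes

Within each starting body condition level (good condition 81.8% vs 89.9%; poor condition 10.3% vs 33.8%), Diet Y has the higher rate every time. Pooled: 70.7% vs 42.5% — Diet R has the higher rate overall. The two comparisons disagree.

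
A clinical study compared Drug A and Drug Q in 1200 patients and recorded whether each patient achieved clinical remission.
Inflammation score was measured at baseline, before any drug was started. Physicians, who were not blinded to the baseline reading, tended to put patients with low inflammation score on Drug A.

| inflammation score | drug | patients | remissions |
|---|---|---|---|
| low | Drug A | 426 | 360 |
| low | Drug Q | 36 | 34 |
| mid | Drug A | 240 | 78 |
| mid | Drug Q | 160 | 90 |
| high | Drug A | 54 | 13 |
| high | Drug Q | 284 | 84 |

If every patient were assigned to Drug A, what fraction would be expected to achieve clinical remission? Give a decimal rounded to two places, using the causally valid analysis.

Inflammation score differs across drugs for reasons unrelated to any effect of the drug itself, and it separately predicts the outcome — a classic confounder. We must compare within inflammation score levels.
Standardising Drug A to the population inflammation score mix: 0.385·360/426 + 0.333·78/240 + 0.282·13/54 = 0.501.

0.50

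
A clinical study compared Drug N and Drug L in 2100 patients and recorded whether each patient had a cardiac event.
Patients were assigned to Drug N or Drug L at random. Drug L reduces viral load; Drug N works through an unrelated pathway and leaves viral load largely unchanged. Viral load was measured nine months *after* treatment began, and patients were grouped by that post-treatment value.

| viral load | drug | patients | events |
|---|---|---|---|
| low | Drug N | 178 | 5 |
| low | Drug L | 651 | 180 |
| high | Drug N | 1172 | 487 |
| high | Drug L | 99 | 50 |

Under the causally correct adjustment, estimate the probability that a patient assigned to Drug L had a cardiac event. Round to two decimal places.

0.31

Stratifying would compare drugs among patients the drugs themselves sorted into viral load groups — a form of selection on an intermediate. The unconditioned pooled rates give the total causal effect.
So P(outcome | do(Drug L)) is just the pooled rate for Drug L: 230/750 = 0.307.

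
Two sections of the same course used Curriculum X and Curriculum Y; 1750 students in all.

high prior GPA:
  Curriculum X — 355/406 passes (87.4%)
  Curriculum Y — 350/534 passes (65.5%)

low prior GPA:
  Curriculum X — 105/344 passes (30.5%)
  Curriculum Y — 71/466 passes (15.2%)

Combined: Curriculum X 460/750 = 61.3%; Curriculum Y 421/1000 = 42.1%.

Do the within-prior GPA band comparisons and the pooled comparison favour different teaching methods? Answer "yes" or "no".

Within each prior GPA band level (high prior GPA 87.4% vs 65.5%; low prior GPA 30.5% vs 15.2%), Curriculum X has the higher rate every time. Pooled: 61.3% vs 42.1% — Curriculum X has the higher rate overall. They agree.

no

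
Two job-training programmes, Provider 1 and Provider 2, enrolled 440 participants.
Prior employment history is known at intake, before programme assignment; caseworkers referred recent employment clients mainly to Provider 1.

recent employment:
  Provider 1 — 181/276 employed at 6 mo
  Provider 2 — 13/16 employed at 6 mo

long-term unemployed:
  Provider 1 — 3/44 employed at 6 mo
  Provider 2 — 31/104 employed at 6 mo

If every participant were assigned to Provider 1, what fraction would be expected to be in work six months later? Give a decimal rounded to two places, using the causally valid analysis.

0.46

The prior employment history-specific comparison favours Provider 2 throughout, but the pooled figures favour Provider 1. The question is whether to condition on prior employment history.
Since prior employment history is a pre-existing factor (not a product of the programme) and it affects the outcome on its own, it is a confounder. The stratified rates, not the pooled rate, identify the causal effect.
Standardising Provider 1 to the population prior employment history mix: 0.664·181/276 + 0.336·3/44 = 0.458.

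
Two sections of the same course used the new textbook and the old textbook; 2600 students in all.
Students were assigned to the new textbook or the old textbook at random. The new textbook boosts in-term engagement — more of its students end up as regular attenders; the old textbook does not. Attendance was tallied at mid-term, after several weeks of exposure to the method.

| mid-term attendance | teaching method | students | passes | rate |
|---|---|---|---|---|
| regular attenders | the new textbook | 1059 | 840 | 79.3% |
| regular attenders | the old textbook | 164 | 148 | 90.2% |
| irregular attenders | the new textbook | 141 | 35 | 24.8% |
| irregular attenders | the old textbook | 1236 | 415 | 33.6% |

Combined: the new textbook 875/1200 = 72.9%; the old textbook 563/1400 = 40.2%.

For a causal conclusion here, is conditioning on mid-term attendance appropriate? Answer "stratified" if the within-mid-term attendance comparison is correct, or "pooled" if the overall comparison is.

pooled

Mid-term attendance lies on the pathway teaching method → mid-term attendance → outcome, so adjusting for it blocks the indirect effect. For the total causal effect of teaching method, use the unadjusted pooled rates.
Pooled: the new textbook 72.9% vs the old textbook 40.2%; the new textbook is higher overall.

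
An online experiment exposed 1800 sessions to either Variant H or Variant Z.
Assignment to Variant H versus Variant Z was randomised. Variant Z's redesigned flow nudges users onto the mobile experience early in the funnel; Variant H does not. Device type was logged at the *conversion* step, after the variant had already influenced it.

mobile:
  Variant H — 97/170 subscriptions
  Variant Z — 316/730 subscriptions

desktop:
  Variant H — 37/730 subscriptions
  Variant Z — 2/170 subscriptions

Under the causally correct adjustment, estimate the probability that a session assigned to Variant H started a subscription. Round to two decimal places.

The distribution of device type is itself part of what the variant does — it is an intermediate outcome. Holding it fixed would remove that part of the effect; the total effect is the pooled difference.
So P(outcome | do(Variant H)) is just the pooled rate for Variant H: 134/900 = 0.149.

0.15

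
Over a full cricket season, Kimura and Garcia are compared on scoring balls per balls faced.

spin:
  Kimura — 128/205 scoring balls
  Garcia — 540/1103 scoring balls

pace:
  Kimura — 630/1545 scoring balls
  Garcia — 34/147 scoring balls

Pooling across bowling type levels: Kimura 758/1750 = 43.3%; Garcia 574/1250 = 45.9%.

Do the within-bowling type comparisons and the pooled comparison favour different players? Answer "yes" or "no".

yes

Within each bowling type level (spin 62.4% vs 49.0%; pace 40.8% vs 23.1%), Kimura has the higher rate every time. Pooled: 43.3% vs 45.9% — Garcia has the higher rate overall. The two comparisons disagree.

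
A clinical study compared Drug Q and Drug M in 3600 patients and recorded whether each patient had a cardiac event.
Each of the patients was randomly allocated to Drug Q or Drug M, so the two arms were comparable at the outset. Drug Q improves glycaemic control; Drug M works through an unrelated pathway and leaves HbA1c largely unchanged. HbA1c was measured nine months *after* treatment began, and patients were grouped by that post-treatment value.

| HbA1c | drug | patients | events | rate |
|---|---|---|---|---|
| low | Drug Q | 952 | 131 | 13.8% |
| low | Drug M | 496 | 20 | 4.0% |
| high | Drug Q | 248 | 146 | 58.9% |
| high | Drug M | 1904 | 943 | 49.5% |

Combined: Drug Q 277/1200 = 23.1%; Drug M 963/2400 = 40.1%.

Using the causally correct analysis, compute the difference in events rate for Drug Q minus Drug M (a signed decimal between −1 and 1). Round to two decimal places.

-0.17

Because the drug influences HbA1c, HbA1c is a post-treatment mediator, not a confounder. Stratifying on it would bias the estimate; the causal effect is the crude pooled difference.
The causal difference is the pooled difference: 0.231 − 0.401 = -0.170.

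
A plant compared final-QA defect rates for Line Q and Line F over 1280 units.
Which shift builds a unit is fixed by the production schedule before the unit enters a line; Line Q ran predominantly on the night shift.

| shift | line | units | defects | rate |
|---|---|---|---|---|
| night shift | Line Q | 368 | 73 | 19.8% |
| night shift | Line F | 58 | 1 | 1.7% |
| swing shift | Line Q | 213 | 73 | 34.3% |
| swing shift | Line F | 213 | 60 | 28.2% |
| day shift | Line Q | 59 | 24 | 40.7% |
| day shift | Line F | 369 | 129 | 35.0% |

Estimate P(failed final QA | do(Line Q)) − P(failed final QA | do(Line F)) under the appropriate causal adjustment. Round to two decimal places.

+0.10

Within every shift level Line F has the lower rate, yet pooled Line Q does — Simpson's reversal.
Since shift is a pre-existing factor (not a product of the line) and it affects the outcome on its own, it is a confounder. The stratified rates, not the pooled rate, identify the causal effect.
Adjusting over the population distribution of shift: 0.333·(0.198−0.017) + 0.333·(0.343−0.282) + 0.334·(0.407−0.350) = +0.100.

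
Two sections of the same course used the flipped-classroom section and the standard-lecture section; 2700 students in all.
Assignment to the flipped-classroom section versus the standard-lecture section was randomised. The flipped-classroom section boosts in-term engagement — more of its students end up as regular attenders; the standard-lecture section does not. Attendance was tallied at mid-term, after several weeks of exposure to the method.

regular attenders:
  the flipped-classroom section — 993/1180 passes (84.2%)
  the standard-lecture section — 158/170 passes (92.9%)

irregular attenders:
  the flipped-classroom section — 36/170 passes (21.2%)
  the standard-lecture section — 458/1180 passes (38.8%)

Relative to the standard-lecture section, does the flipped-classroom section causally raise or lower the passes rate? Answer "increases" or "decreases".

Mid-term attendance is recorded after the teaching method and is itself shifted by it — it sits on the causal path from teaching method to outcome. Conditioning on a mediator would strip out part of the effect we want; the pooled comparison gives the total causal effect.
Pooled: the flipped-classroom section 76.2% vs the standard-lecture section 45.6%; the flipped-classroom section is higher overall.

increases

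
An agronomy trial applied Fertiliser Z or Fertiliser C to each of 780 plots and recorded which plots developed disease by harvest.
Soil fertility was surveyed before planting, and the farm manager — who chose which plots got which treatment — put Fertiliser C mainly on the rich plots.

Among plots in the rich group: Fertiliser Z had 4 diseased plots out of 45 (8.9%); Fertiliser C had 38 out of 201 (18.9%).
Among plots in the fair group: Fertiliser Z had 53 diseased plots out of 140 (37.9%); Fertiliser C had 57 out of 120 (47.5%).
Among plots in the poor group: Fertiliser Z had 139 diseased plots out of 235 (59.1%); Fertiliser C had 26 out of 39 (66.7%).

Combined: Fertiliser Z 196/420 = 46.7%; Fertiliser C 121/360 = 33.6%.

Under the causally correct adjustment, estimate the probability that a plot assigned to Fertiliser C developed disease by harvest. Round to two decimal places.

0.45

Soil fertility satisfies the back-door criterion: it is not a descendant of the fertiliser, and it blocks the spurious path from fertiliser to outcome. Adjusting for it (i.e., using the within-soil fertility rates) gives the causal effect.
Standardising Fertiliser C to the population soil fertility mix: 0.315·38/201 + 0.333·57/120 + 0.351·26/39 = 0.452.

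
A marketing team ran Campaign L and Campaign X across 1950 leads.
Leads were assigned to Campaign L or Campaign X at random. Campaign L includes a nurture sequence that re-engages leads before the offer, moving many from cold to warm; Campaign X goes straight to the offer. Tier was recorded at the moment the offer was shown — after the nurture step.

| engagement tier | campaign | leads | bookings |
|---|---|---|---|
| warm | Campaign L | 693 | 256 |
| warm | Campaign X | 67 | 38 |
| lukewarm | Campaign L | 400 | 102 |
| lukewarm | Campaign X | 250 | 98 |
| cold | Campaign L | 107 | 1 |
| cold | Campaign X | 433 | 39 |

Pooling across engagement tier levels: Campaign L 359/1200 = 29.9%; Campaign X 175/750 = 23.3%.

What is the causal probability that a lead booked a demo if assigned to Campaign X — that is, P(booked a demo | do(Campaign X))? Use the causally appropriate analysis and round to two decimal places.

0.23

Engagement tier is downstream of the campaign. One should not condition on a consequence of treatment, so the overall rates are the right comparison.
So P(outcome | do(Campaign X)) is just the pooled rate for Campaign X: 175/750 = 0.233.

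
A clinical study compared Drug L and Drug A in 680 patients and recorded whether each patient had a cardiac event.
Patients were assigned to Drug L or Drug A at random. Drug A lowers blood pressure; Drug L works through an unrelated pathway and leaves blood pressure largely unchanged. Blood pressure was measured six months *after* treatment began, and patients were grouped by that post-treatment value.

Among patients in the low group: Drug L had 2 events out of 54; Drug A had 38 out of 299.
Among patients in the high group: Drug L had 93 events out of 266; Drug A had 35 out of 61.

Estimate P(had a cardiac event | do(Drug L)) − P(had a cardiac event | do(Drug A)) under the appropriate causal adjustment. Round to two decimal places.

+0.09

The distribution of blood pressure is itself part of what the drug does — it is an intermediate outcome. Holding it fixed would remove that part of the effect; the total effect is the pooled difference.
The causal difference is the pooled difference: 0.297 − 0.203 = +0.094.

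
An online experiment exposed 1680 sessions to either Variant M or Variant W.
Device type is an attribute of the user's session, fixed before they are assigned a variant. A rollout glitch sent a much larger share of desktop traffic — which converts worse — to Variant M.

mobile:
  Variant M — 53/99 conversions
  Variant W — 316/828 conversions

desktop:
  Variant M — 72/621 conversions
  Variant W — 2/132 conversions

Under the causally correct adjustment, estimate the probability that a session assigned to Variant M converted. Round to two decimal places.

0.35

Here device type is a common cause — it drives both which variant a case falls under and the outcome. The crude comparison mixes populations; the stratum-specific rates are the causally relevant ones.
Standardising Variant M to the population device type mix: 0.552·53/99 + 0.448·72/621 = 0.347.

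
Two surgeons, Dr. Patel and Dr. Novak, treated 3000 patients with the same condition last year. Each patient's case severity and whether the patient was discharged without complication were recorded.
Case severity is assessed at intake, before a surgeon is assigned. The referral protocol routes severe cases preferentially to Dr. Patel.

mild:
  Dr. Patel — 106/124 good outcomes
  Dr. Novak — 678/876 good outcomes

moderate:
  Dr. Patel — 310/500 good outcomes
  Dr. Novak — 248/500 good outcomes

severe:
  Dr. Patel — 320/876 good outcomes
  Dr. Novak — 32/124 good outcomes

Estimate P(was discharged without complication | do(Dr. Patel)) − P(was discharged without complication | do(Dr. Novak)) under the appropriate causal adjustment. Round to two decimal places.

+0.10

The stratified and pooled comparisons disagree (Dr. Patel wins within each case severity; Dr. Novak wins overall), so the answer turns on the causal role of case severity.
The imbalance in case severity arose from how patients were allocated, not from anything the surgeon did; and case severity independently affects the outcome. The pooled gap is confounded — condition on case severity.
Adjusting over the population distribution of case severity: 0.333·(0.855−0.774) + 0.333·(0.620−0.496) + 0.333·(0.365−0.258) = +0.104.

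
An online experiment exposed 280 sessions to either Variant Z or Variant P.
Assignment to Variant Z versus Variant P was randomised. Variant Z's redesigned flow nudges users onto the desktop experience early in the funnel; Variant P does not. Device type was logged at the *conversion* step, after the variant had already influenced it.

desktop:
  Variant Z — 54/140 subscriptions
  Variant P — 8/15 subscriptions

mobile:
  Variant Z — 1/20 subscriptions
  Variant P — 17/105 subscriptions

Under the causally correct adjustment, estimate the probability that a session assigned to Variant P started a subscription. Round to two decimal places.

0.21

Within every device type level Variant P has the higher rate, yet pooled Variant Z does — Simpson's reversal.
The distribution of device type is itself part of what the variant does — it is an intermediate outcome. Holding it fixed would remove that part of the effect; the total effect is the pooled difference.
So P(outcome | do(Variant P)) is just the pooled rate for Variant P: 25/120 = 0.208.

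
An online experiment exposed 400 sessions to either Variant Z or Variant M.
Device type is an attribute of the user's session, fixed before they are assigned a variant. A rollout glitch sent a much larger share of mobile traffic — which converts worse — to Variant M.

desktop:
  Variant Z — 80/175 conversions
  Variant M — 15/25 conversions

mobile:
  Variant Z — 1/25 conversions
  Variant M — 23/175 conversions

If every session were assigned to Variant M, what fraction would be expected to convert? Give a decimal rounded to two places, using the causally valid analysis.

0.37

Since device type is a pre-existing factor (not a product of the variant) and it affects the outcome on its own, it is a confounder. The stratified rates, not the pooled rate, identify the causal effect.
Standardising Variant M to the population device type mix: 0.500·15/25 + 0.500·23/175 = 0.366.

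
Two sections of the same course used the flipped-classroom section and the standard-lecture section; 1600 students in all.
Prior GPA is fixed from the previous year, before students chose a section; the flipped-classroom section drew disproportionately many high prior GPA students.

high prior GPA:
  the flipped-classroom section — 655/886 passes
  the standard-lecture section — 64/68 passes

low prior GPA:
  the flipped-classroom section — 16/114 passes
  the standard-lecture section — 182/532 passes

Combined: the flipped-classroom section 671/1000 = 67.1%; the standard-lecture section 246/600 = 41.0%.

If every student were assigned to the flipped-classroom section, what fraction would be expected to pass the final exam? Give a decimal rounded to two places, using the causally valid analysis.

0.50

Here prior GPA band is a common cause — it drives both which teaching method a case falls under and the outcome. The crude comparison mixes populations; the stratum-specific rates are the causally relevant ones.
Standardising the flipped-classroom section to the population prior GPA band mix: 0.596·655/886 + 0.404·16/114 = 0.497.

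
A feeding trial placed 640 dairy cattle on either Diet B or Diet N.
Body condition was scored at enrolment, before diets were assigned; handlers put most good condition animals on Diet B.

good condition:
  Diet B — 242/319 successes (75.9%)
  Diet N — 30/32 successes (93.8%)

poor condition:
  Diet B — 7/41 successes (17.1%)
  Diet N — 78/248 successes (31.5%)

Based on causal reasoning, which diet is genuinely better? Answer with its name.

Within every starting body condition level Diet N has the higher rate, yet pooled Diet B does — Simpson's reversal.
Starting body condition differs across diets for reasons unrelated to any effect of the diet itself, and it separately predicts the outcome — a classic confounder. We must compare within starting body condition levels.
Within each level — good condition: 75.9% vs 93.8%; poor condition: 17.1% vs 31.5% — Diet N is higher every time.

Diet N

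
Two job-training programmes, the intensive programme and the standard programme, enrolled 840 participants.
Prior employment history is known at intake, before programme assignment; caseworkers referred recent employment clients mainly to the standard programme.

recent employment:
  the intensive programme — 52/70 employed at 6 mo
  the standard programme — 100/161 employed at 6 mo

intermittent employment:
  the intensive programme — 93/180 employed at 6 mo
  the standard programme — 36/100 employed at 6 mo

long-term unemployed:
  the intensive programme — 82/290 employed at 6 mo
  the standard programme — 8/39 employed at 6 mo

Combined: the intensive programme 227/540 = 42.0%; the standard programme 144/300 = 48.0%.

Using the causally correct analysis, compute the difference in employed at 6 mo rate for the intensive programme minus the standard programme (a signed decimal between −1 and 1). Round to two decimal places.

Nothing the programme does changes prior employment history; the imbalance is an allocation artefact. With prior employment history also predicting the outcome, the pooled figure is confounded, and the within-stratum comparison is the causal one.
Adjusting over the population distribution of prior employment history: 0.275·(0.743−0.621) + 0.333·(0.517−0.360) + 0.392·(0.283−0.205) = +0.116.

+0.12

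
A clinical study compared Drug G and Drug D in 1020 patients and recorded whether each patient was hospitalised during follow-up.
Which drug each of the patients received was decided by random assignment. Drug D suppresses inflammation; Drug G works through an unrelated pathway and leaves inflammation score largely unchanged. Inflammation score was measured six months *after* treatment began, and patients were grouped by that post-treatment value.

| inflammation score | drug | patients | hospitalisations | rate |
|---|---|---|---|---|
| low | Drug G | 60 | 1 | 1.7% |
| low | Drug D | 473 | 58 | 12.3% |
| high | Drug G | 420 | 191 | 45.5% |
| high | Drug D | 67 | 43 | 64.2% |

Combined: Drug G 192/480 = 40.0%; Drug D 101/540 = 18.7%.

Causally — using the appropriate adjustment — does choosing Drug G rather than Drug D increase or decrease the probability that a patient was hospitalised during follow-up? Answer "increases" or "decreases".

increases

Inflammation score is recorded after the drug and is itself shifted by it — it sits on the causal path from drug to outcome. Conditioning on a mediator would strip out part of the effect we want; the pooled comparison gives the total causal effect.
Pooled: Drug G 40.0% vs Drug D 18.7%; Drug D is lower overall.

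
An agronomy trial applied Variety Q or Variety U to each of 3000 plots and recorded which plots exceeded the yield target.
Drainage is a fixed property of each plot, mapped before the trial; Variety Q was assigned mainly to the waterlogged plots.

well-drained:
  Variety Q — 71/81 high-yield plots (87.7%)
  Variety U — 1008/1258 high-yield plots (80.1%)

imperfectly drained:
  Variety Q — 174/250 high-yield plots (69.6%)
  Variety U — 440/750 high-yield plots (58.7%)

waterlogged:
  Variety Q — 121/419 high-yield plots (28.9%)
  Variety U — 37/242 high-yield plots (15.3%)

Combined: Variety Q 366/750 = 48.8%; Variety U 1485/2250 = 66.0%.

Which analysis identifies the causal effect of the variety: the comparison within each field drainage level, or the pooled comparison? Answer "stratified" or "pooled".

stratified

Variety Q is higher inside every field drainage stratum but Variety U is higher in aggregate. Whether to stratify depends on how field drainage relates to the variety.
Since field drainage is a pre-existing factor (not a product of the variety) and it affects the outcome on its own, it is a confounder. The stratified rates, not the pooled rate, identify the causal effect.
Within each level — well-drained: 87.7% vs 80.1%; imperfectly drained: 69.6% vs 58.7%; waterlogged: 28.9% vs 15.3% — Variety Q is higher every time.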